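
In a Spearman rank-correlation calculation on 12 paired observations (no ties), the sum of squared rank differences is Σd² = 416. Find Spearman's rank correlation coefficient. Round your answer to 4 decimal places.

-0.4545

ρ = 1 − 6Σd² / [n(n²−1)] = 1 − 6×416 / (12×143)
  = 1 − 2496/1716 = 1 − 1.45455 ≈ -0.4545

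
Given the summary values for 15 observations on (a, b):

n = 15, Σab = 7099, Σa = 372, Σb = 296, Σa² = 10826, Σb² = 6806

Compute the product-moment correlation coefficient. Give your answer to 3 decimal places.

r = (nΣab − ΣaΣb) / √[(nΣa² − (Σa)²)(nΣb² − (Σb)²)]
Numerator: 15×7099 − 372×296 = -3627
Denominator: √[(162390 − 138384)(102090 − 87616)] = √[24006 × 14474] = 18640.3553
r = -3627 / 18640.3553 ≈ -0.195

-0.195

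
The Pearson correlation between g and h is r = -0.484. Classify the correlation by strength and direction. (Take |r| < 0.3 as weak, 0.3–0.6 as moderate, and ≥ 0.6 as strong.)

moderate negative

r = -0.484 < 0 so the relationship is negative.
|r| = 0.484, which falls in the moderate range.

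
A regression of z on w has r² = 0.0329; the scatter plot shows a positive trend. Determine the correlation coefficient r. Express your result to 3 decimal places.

0.181

|r| = √0.0329 = 0.181
The association is positive, so r = 0.181.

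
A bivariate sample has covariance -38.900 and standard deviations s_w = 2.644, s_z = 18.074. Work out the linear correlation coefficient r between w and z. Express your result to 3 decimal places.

r = Cov(w,z) / (s_w · s_z) = -38.900 / (2.644 × 18.074)
  = -38.900 / 47.7877 ≈ -0.814

-0.814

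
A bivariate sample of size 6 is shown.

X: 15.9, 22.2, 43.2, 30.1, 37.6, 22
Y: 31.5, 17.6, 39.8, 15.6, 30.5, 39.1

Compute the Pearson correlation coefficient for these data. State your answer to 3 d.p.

n = 6, ΣX = 171, ΣY = 174.1, ΣX² = 5415.66, ΣY² = 5588.47, ΣXY = 5087.49
nΣXY − ΣXΣY = 30524.94 − 29771.1 = 753.84
nΣX² − (ΣX)² = 32493.96 − 29241 = 3252.96; nΣY² − (ΣY)² = 33530.82 − 30310.81 = 3220.01
r = 753.84 / √(3252.96 × 3220.01) = 753.84 / 3236.4431 ≈ 0.233

0.233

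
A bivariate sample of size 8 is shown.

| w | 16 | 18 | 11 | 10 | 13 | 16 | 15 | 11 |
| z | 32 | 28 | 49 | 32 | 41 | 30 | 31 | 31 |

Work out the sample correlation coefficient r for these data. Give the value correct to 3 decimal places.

n = 8, Σw = 110, Σz = 274, Σw² = 1572, Σz² = 9736, Σwz = 3694
nΣwz − ΣwΣz = 29552 − 30140 = -588
nΣw² − (Σw)² = 12576 − 12100 = 476; nΣz² − (Σz)² = 77888 − 75076 = 2812
r = -588 / √(476 × 2812) = -588 / 1156.9408 ≈ -0.508

-0.508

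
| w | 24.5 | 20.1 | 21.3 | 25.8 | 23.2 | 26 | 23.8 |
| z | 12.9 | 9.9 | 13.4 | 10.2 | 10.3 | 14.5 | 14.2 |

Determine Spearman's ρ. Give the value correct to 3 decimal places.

0.464

Rank w: 5, 1, 2, 6, 3, 7, 4
Rank z: 4, 1, 5, 2, 3, 7, 6
d = rank(w) − rank(z): 1, 0, -3, 4, 0, 0, -2; Σd² = 30
ρ = 1 − 6Σd² / [n(n²−1)] = 1 − 6×30 / (7×48) = 1 − 180/336 ≈ 0.464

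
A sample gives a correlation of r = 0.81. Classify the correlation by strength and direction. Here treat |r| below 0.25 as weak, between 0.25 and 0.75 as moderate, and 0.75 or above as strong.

strong positive

r = 0.81 > 0 so the relationship is positive.
|r| = 0.81, which falls in the strong range.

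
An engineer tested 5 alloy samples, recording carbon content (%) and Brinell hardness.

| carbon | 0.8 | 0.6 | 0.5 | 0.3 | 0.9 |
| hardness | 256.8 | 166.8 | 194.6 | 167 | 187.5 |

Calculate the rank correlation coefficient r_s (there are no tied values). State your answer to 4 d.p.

Rank carbon: 4, 3, 2, 1, 5
Rank hardness: 5, 1, 4, 2, 3
d = rank(carbon) − rank(hardness): -1, 2, -2, -1, 2; Σd² = 14
ρ = 1 − 6Σd² / [n(n²−1)] = 1 − 6×14 / (5×24) = 1 − 84/120 ≈ 0.3000

0.3000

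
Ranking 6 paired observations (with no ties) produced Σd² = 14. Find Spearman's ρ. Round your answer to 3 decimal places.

0.600

ρ = 1 − 6Σd² / [n(n²−1)] = 1 − 6×14 / (6×35)
  = 1 − 84/210 = 1 − 0.4000 ≈ 0.600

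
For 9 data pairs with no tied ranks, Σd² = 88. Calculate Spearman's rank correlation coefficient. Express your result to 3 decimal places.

0.267

ρ = 1 − 6Σd² / [n(n²−1)] = 1 − 6×88 / (9×80)
  = 1 − 528/720 = 1 − 0.7333 ≈ 0.267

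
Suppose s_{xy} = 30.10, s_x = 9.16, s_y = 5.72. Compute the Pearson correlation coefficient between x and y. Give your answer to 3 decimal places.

0.574

r = Cov(x,y) / (s_x · s_y) = 30.10 / (9.16 × 5.72)
  = 30.10 / 52.3952 ≈ 0.574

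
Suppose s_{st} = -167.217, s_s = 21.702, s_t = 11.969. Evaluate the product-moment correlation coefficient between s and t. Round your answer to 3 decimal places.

r = Cov(s,t) / (s_s · s_t) = -167.217 / (21.702 × 11.969)
  = -167.217 / 259.7512 ≈ -0.644

-0.644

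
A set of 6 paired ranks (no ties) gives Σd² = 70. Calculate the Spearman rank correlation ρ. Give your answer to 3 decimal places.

-1.000

ρ = 1 − 6Σd² / [n(n²−1)] = 1 − 6×70 / (6×35)
  = 1 − 420/210 = 1 − 2.0000 ≈ -1.000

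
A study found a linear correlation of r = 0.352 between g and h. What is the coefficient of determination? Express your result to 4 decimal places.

0.1239

r² = (0.352)² = 0.1239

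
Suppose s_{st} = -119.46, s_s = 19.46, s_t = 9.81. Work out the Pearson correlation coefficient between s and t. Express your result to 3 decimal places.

r = Cov(s,t) / (s_s · s_t) = -119.46 / (19.46 × 9.81)
  = -119.46 / 190.9026 ≈ -0.626

-0.626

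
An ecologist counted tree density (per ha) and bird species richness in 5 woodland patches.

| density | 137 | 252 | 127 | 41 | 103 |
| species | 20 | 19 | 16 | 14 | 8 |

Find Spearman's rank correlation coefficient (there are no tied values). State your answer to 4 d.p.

Rank density: 4, 5, 3, 1, 2
Rank species: 5, 4, 3, 2, 1
d = rank(density) − rank(species): -1, 1, 0, -1, 1; Σd² = 4
ρ = 1 − 6Σd² / [n(n²−1)] = 1 − 6×4 / (5×24) = 1 − 24/120 ≈ 0.8000

0.8000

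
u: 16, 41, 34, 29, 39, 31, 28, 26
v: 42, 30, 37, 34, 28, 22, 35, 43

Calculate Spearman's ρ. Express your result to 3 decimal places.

-0.690

Rank u: 1, 8, 6, 4, 7, 5, 3, 2
Rank v: 7, 3, 6, 4, 2, 1, 5, 8
d = rank(u) − rank(v): -6, 5, 0, 0, 5, 4, -2, -6; Σd² = 142
ρ = 1 − 6Σd² / [n(n²−1)] = 1 − 6×142 / (8×63) = 1 − 852/504 ≈ -0.690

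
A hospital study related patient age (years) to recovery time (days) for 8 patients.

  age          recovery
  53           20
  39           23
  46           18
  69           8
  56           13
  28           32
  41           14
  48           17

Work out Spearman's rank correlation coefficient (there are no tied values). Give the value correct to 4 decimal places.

-0.7857

Rank age: 6, 2, 4, 8, 7, 1, 3, 5
Rank recovery: 6, 7, 5, 1, 2, 8, 3, 4
d = rank(age) − rank(recovery): 0, -5, -1, 7, 5, -7, 0, 1; Σd² = 150
ρ = 1 − 6Σd² / [n(n²−1)] = 1 − 6×150 / (8×63) = 1 − 900/504 ≈ -0.7857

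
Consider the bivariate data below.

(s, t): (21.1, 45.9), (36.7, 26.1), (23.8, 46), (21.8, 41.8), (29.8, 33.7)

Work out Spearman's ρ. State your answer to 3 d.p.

-0.700

Rank s: 1, 5, 3, 2, 4
Rank t: 4, 1, 5, 3, 2
d = rank(s) − rank(t): -3, 4, -2, -1, 2; Σd² = 34
ρ = 1 − 6Σd² / [n(n²−1)] = 1 − 6×34 / (5×24) = 1 − 204/120 ≈ -0.700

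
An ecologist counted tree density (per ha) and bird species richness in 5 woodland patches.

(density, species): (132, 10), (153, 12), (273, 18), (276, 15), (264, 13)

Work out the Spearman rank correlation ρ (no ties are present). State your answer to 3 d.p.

0.900

Rank density: 1, 2, 4, 5, 3
Rank species: 1, 2, 5, 4, 3
d = rank(density) − rank(species): 0, 0, -1, 1, 0; Σd² = 2
ρ = 1 − 6Σd² / [n(n²−1)] = 1 − 6×2 / (5×24) = 1 − 12/120 ≈ 0.900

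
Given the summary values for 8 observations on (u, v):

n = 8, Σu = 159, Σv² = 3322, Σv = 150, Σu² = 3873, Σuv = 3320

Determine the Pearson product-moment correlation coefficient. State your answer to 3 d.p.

r = (nΣuv − ΣuΣv) / √[(nΣu² − (Σu)²)(nΣv² − (Σv)²)]
Numerator: 8×3320 − 159×150 = 2710
Denominator: √[(30984 − 25281)(26576 − 22500)] = √[5703 × 4076] = 4821.3513
r = 2710 / 4821.3513 ≈ 0.562

0.562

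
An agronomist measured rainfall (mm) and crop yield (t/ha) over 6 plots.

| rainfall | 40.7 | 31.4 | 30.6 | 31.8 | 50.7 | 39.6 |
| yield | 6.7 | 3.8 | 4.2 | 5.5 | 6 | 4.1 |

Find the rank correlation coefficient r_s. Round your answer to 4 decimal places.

0.6571

Rank rainfall: 5, 2, 1, 3, 6, 4
Rank yield: 6, 1, 3, 4, 5, 2
d = rank(rainfall) − rank(yield): -1, 1, -2, -1, 1, 2; Σd² = 12
ρ = 1 − 6Σd² / [n(n²−1)] = 1 − 6×12 / (6×35) = 1 − 72/210 ≈ 0.6571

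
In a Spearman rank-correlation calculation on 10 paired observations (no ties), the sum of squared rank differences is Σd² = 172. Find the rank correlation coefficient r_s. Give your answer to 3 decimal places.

ρ = 1 − 6Σd² / [n(n²−1)] = 1 − 6×172 / (10×99)
  = 1 − 1032/990 = 1 − 1.0424 ≈ -0.042

-0.042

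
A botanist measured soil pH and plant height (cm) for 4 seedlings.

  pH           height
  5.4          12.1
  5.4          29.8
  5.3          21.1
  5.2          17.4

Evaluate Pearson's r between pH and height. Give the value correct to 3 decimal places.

n = 4, Σx = 21.3, Σy = 80.4, Σx² = 113.45, Σy² = 1782.42, Σxy = 428.57
nΣxy − ΣxΣy = 1714.28 − 1712.52 = 1.76
nΣx² − (Σx)² = 453.8 − 453.69 = 0.11; nΣy² − (Σy)² = 7129.68 − 6464.16 = 665.52
r = 1.76 / √(0.11 × 665.52) = 1.76 / 8.5561 ≈ 0.206

0.206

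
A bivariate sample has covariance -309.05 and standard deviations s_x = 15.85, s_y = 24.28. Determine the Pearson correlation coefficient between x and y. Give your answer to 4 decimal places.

-0.8031

r = Cov(x,y) / (s_x · s_y) = -309.05 / (15.85 × 24.28)
  = -309.05 / 384.8380 ≈ -0.8031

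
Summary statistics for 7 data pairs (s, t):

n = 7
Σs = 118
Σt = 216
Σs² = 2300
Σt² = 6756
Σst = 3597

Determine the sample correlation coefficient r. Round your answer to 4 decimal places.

-0.2627

r = (nΣst − ΣsΣt) / √[(nΣs² − (Σs)²)(nΣt² − (Σt)²)]
Numerator: 7×3597 − 118×216 = -309
Denominator: √[(16100 − 13924)(47292 − 46656)] = √[2176 × 636] = 1176.4081
r = -309 / 1176.4081 ≈ -0.2627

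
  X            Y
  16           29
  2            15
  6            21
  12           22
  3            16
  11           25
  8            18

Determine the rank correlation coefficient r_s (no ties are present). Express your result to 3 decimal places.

Rank X: 7, 1, 3, 6, 2, 5, 4
Rank Y: 7, 1, 4, 5, 2, 6, 3
d = rank(X) − rank(Y): 0, 0, -1, 1, 0, -1, 1; Σd² = 4
ρ = 1 − 6Σd² / [n(n²−1)] = 1 − 6×4 / (7×48) = 1 − 24/336 ≈ 0.929

0.929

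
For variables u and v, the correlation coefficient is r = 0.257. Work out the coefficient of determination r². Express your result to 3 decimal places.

r² = (0.257)² = 0.066

0.066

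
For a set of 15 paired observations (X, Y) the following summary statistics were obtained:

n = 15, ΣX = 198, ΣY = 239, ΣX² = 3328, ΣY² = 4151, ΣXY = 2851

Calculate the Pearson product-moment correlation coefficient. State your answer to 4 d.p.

-0.6138

r = (nΣXY − ΣXΣY) / √[(nΣX² − (ΣX)²)(nΣY² − (ΣY)²)]
Numerator: 15×2851 − 198×239 = -4557
Denominator: √[(49920 − 39204)(62265 − 57121)] = √[10716 × 5144] = 7424.4935
r = -4557 / 7424.4935 ≈ -0.6138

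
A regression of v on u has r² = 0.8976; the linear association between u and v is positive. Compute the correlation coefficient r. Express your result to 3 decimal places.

0.947

|r| = √0.8976 = 0.947
The association is positive, so r = 0.947.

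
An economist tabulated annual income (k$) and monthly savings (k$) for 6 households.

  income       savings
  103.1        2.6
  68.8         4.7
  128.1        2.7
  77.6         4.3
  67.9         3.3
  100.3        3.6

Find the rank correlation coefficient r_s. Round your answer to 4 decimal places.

-0.6000

Rank income: 5, 2, 6, 3, 1, 4
Rank savings: 1, 6, 2, 5, 3, 4
d = rank(income) − rank(savings): 4, -4, 4, -2, -2, 0; Σd² = 56
ρ = 1 − 6Σd² / [n(n²−1)] = 1 − 6×56 / (6×35) = 1 − 336/210 ≈ -0.6000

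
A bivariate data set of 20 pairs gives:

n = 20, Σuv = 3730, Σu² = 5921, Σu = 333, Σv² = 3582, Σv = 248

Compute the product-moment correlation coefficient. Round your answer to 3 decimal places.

-0.914

r = (nΣuv − ΣuΣv) / √[(nΣu² − (Σu)²)(nΣv² − (Σv)²)]
Numerator: 20×3730 − 333×248 = -7984
Denominator: √[(118420 − 110889)(71640 − 61504)] = √[7531 × 10136] = 8736.9455
r = -7984 / 8736.9455 ≈ -0.914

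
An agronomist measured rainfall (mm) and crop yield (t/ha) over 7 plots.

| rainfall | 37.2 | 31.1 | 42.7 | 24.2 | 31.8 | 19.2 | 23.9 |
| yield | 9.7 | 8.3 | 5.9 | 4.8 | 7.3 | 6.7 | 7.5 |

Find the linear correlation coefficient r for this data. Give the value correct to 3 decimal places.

n = 7, Σx = 210.1, Σy = 50.2, Σx² = 6711.07, Σy² = 375.26, Σxy = 1527.09
nΣxy − ΣxΣy = 10689.63 − 10547.02 = 142.61
nΣx² − (Σx)² = 46977.49 − 44142.01 = 2835.48; nΣy² − (Σy)² = 2626.82 − 2520.04 = 106.78
r = 142.61 / √(2835.48 × 106.78) = 142.61 / 550.2477 ≈ 0.259

0.259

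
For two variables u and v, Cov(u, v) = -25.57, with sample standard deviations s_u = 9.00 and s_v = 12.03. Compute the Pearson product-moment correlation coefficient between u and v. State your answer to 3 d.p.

r = Cov(u,v) / (s_u · s_v) = -25.57 / (9.00 × 12.03)
  = -25.57 / 108.2700 ≈ -0.236

-0.236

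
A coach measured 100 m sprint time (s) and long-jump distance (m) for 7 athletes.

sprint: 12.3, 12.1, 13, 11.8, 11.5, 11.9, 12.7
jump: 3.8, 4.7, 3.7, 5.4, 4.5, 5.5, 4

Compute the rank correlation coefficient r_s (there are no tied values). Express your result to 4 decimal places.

Rank sprint: 5, 4, 7, 2, 1, 3, 6
Rank jump: 2, 5, 1, 6, 4, 7, 3
d = rank(sprint) − rank(jump): 3, -1, 6, -4, -3, -4, 3; Σd² = 96
ρ = 1 − 6Σd² / [n(n²−1)] = 1 − 6×96 / (7×48) = 1 − 576/336 ≈ -0.7143

-0.7143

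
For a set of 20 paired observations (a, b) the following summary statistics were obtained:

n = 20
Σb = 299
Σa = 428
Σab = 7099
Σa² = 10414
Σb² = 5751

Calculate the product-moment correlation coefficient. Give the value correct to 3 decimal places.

0.552

r = (nΣab − ΣaΣb) / √[(nΣa² − (Σa)²)(nΣb² − (Σb)²)]
Numerator: 20×7099 − 428×299 = 14008
Denominator: √[(208280 − 183184)(115020 − 89401)] = √[25096 × 25619] = 25356.1516
r = 14008 / 25356.1516 ≈ 0.552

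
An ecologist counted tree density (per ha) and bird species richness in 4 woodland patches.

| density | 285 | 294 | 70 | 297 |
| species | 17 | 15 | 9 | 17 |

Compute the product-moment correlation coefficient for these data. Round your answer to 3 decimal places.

n = 4, Σx = 946, Σy = 58, Σx² = 260770, Σy² = 884, Σxy = 14934
nΣxy − ΣxΣy = 59736 − 54868 = 4868
nΣx² − (Σx)² = 1043080 − 894916 = 148164; nΣy² − (Σy)² = 3536 − 3364 = 172
r = 4868 / √(148164 × 172) = 4868 / 5048.1886 ≈ 0.964

0.964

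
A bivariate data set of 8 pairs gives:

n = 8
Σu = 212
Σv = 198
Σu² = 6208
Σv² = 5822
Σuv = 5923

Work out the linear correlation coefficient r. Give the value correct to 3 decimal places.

r = (nΣuv − ΣuΣv) / √[(nΣu² − (Σu)²)(nΣv² − (Σv)²)]
Numerator: 8×5923 − 212×198 = 5408
Denominator: √[(49664 − 44944)(46576 − 39204)] = √[4720 × 7372] = 5898.7999
r = 5408 / 5898.7999 ≈ 0.917

0.917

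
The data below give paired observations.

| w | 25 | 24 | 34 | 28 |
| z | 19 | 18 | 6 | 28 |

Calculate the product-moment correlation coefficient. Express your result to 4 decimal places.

n = 4, Σw = 111, Σz = 71, Σw² = 3141, Σz² = 1505, Σwz = 1895
nΣwz − ΣwΣz = 7580 − 7881 = -301
nΣw² − (Σw)² = 12564 − 12321 = 243; nΣz² − (Σz)² = 6020 − 5041 = 979
r = -301 / √(243 × 979) = -301 / 487.7469 ≈ -0.6171

-0.6171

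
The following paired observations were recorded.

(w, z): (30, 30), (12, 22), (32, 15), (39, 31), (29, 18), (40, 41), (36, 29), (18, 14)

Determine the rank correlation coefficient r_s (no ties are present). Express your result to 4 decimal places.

0.7143

Rank w: 4, 1, 5, 7, 3, 8, 6, 2
Rank z: 6, 4, 2, 7, 3, 8, 5, 1
d = rank(w) − rank(z): -2, -3, 3, 0, 0, 0, 1, 1; Σd² = 24
ρ = 1 − 6Σd² / [n(n²−1)] = 1 − 6×24 / (8×63) = 1 − 144/504 ≈ 0.7143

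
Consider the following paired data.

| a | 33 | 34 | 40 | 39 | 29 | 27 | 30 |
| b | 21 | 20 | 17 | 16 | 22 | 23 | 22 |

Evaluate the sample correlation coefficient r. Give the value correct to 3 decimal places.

-0.972

n = 7, Σa = 232, Σb = 141, Σa² = 7836, Σb² = 2883, Σab = 4596
nΣab − ΣaΣb = 32172 − 32712 = -540
nΣa² − (Σa)² = 54852 − 53824 = 1028; nΣb² − (Σb)² = 20181 − 19881 = 300
r = -540 / √(1028 × 300) = -540 / 555.3377 ≈ -0.972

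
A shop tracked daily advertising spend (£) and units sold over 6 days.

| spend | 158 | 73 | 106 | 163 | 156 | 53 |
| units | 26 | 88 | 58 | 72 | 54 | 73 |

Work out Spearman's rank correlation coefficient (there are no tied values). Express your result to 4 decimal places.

-0.6000

Rank spend: 5, 2, 3, 6, 4, 1
Rank units: 1, 6, 3, 4, 2, 5
d = rank(spend) − rank(units): 4, -4, 0, 2, 2, -4; Σd² = 56
ρ = 1 − 6Σd² / [n(n²−1)] = 1 − 6×56 / (6×35) = 1 − 336/210 ≈ -0.6000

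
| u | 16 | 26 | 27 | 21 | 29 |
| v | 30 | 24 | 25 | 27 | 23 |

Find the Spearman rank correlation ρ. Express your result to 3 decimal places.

-0.900

Rank u: 1, 3, 4, 2, 5
Rank v: 5, 2, 3, 4, 1
d = rank(u) − rank(v): -4, 1, 1, -2, 4; Σd² = 38
ρ = 1 − 6Σd² / [n(n²−1)] = 1 − 6×38 / (5×24) = 1 − 228/120 ≈ -0.900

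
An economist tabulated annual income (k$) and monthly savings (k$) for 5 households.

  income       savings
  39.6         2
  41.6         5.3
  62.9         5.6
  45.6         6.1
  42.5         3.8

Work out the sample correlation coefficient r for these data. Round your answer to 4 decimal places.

0.5192

n = 5, Σx = 232.2, Σy = 22.8, Σx² = 11140.74, Σy² = 115.1, Σxy = 1091.58
nΣxy − ΣxΣy = 5457.9 − 5294.16 = 163.74
nΣx² − (Σx)² = 55703.7 − 53916.84 = 1786.86; nΣy² − (Σy)² = 575.5 − 519.84 = 55.66
r = 163.74 / √(1786.86 × 55.66) = 163.74 / 315.3674 ≈ 0.5192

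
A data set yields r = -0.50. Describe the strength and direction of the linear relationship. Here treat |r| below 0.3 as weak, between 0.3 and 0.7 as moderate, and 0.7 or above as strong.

r = -0.50 < 0 so the relationship is negative.
|r| = 0.50, which falls in the moderate range.

moderate negative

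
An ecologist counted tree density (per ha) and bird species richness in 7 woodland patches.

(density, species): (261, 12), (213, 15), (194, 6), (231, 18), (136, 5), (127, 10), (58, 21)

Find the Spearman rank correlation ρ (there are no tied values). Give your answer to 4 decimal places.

Rank density: 7, 5, 4, 6, 3, 2, 1
Rank species: 4, 5, 2, 6, 1, 3, 7
d = rank(density) − rank(species): 3, 0, 2, 0, 2, -1, -6; Σd² = 54
ρ = 1 − 6Σd² / [n(n²−1)] = 1 − 6×54 / (7×48) = 1 − 324/336 ≈ 0.0357

0.0357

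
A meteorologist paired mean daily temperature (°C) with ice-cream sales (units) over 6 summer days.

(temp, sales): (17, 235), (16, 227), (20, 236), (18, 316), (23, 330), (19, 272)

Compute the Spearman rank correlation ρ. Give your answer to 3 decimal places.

Rank temp: 2, 1, 5, 3, 6, 4
Rank sales: 2, 1, 3, 5, 6, 4
d = rank(temp) − rank(sales): 0, 0, 2, -2, 0, 0; Σd² = 8
ρ = 1 − 6Σd² / [n(n²−1)] = 1 − 6×8 / (6×35) = 1 − 48/210 ≈ 0.771

0.771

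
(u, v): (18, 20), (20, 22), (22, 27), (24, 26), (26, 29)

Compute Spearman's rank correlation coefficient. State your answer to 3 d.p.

Rank u: 1, 2, 3, 4, 5
Rank v: 1, 2, 4, 3, 5
d = rank(u) − rank(v): 0, 0, -1, 1, 0; Σd² = 2
ρ = 1 − 6Σd² / [n(n²−1)] = 1 − 6×2 / (5×24) = 1 − 12/120 ≈ 0.900

0.900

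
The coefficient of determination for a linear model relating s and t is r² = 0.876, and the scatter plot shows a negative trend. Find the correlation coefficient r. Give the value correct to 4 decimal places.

|r| = √0.876 = 0.9359
The association is negative, so r = −0.9359.

-0.9359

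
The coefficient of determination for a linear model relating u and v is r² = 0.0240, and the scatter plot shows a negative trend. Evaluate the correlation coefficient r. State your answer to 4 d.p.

|r| = √0.0240 = 0.1549
The association is negative, so r = −0.1549.

-0.1549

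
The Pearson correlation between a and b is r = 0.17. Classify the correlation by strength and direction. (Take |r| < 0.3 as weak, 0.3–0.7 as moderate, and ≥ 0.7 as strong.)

r = 0.17 > 0 so the relationship is positive.
|r| = 0.17, which falls in the weak range.

weak positive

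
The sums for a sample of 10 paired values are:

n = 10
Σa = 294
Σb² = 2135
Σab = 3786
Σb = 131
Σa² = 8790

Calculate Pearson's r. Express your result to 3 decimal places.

r = (nΣab − ΣaΣb) / √[(nΣa² − (Σa)²)(nΣb² − (Σb)²)]
Numerator: 10×3786 − 294×131 = -654
Denominator: √[(87900 − 86436)(21350 − 17161)] = √[1464 × 4189] = 2476.4281
r = -654 / 2476.4281 ≈ -0.264

-0.264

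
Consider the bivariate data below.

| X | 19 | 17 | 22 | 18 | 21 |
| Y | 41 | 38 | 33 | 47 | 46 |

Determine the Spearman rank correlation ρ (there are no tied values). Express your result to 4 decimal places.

-0.3000

Rank X: 3, 1, 5, 2, 4
Rank Y: 3, 2, 1, 5, 4
d = rank(X) − rank(Y): 0, -1, 4, -3, 0; Σd² = 26
ρ = 1 − 6Σd² / [n(n²−1)] = 1 − 6×26 / (5×24) = 1 − 156/120 ≈ -0.3000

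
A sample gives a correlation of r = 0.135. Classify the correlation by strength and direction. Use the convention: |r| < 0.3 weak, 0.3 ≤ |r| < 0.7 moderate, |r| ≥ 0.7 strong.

weak positive

r = 0.135 > 0 so the relationship is positive.
|r| = 0.135, which falls in the weak range.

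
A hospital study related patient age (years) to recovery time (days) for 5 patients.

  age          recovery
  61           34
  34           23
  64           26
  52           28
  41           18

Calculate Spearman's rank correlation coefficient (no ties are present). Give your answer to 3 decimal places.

Rank age: 4, 1, 5, 3, 2
Rank recovery: 5, 2, 3, 4, 1
d = rank(age) − rank(recovery): -1, -1, 2, -1, 1; Σd² = 8
ρ = 1 − 6Σd² / [n(n²−1)] = 1 − 6×8 / (5×24) = 1 − 48/120 ≈ 0.600

0.600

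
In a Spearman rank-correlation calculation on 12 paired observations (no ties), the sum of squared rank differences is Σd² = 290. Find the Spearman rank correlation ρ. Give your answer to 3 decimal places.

-0.014

ρ = 1 − 6Σd² / [n(n²−1)] = 1 − 6×290 / (12×143)
  = 1 − 1740/1716 = 1 − 1.0140 ≈ -0.014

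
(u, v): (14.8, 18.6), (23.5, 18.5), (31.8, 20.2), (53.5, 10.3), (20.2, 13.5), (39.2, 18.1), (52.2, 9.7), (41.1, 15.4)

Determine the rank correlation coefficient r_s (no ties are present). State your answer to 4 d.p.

-0.6429

Rank u: 1, 3, 4, 8, 2, 5, 7, 6
Rank v: 7, 6, 8, 2, 3, 5, 1, 4
d = rank(u) − rank(v): -6, -3, -4, 6, -1, 0, 6, 2; Σd² = 138
ρ = 1 − 6Σd² / [n(n²−1)] = 1 − 6×138 / (8×63) = 1 − 828/504 ≈ -0.6429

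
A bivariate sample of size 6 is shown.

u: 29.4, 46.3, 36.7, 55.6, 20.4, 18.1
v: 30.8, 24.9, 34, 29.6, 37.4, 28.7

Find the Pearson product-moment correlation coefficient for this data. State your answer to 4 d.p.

n = 6, Σu = 206.5, Σv = 185.4, Σu² = 8190.07, Σv² = 5823.26, Σuv = 6234.38
nΣuv − ΣuΣv = 37406.28 − 38285.1 = -878.82
nΣu² − (Σu)² = 49140.42 − 42642.25 = 6498.17; nΣv² − (Σv)² = 34939.56 − 34373.16 = 566.4
r = -878.82 / √(6498.17 × 566.4) = -878.82 / 1918.4795 ≈ -0.4581

-0.4581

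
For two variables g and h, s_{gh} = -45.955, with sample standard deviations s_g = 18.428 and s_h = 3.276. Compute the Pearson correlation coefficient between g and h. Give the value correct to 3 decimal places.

r = Cov(g,h) / (s_g · s_h) = -45.955 / (18.428 × 3.276)
  = -45.955 / 60.3701 ≈ -0.761

-0.761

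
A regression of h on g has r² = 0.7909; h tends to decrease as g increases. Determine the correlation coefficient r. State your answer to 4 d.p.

|r| = √0.7909 = 0.8893
The association is negative, so r = −0.8893.

-0.8893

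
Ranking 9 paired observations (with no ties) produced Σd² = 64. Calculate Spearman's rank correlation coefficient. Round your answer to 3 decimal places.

0.467

ρ = 1 − 6Σd² / [n(n²−1)] = 1 − 6×64 / (9×80)
  = 1 − 384/720 = 1 − 0.5333 ≈ 0.467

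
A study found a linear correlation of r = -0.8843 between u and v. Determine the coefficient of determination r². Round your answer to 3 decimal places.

r² = (-0.8843)² = 0.782

0.782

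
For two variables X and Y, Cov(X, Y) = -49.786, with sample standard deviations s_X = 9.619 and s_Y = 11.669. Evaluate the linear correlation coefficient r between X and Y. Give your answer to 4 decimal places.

-0.4436

r = Cov(X,Y) / (s_X · s_Y) = -49.786 / (9.619 × 11.669)
  = -49.786 / 112.2441 ≈ -0.4436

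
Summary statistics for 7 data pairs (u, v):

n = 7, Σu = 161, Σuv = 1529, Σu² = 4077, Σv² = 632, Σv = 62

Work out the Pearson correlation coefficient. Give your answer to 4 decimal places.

r = (nΣuv − ΣuΣv) / √[(nΣu² − (Σu)²)(nΣv² − (Σv)²)]
Numerator: 7×1529 − 161×62 = 721
Denominator: √[(28539 − 25921)(4424 − 3844)] = √[2618 × 580] = 1232.2500
r = 721 / 1232.2500 ≈ 0.5851

0.5851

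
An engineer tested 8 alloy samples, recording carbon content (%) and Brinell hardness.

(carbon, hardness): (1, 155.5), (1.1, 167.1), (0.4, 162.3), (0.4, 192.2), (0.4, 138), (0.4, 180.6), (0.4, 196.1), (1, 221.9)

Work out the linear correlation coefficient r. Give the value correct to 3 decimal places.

0.125

n = 8, Σx = 5.1, Σy = 1413.7, Σx² = 4.01, Σy² = 254739.97, Σxy = 908.89
nΣxy − ΣxΣy = 7271.12 − 7209.87 = 61.25
nΣx² − (Σx)² = 32.08 − 26.01 = 6.07; nΣy² − (Σy)² = 2037919.76 − 1998547.69 = 39372.07
r = 61.25 / √(6.07 × 39372.07) = 61.25 / 488.8645 ≈ 0.125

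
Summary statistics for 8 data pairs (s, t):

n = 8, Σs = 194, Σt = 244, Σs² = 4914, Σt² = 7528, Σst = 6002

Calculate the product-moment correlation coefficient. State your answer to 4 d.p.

r = (nΣst − ΣsΣt) / √[(nΣs² − (Σs)²)(nΣt² − (Σt)²)]
Numerator: 8×6002 − 194×244 = 680
Denominator: √[(39312 − 37636)(60224 − 59536)] = √[1676 × 688] = 1073.8194
r = 680 / 1073.8194 ≈ 0.6333

0.6333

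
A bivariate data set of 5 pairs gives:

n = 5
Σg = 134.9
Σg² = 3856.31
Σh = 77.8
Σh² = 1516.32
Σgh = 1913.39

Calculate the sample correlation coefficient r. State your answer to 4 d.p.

-0.7212

r = (nΣgh − ΣgΣh) / √[(nΣg² − (Σg)²)(nΣh² − (Σh)²)]
Numerator: 5×1913.39 − 134.9×77.8 = -928.27
Denominator: √[(19281.55 − 18198.01)(7581.6 − 6052.84)] = √[1083.54 × 1528.76] = 1287.0403
r = -928.27 / 1287.0403 ≈ -0.7212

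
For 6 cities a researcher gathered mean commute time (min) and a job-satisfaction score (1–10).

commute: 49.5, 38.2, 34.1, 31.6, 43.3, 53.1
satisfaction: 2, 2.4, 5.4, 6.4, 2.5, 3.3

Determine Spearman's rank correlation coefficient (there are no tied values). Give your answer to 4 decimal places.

-0.6000

Rank commute: 5, 3, 2, 1, 4, 6
Rank satisfaction: 1, 2, 5, 6, 3, 4
d = rank(commute) − rank(satisfaction): 4, 1, -3, -5, 1, 2; Σd² = 56
ρ = 1 − 6Σd² / [n(n²−1)] = 1 − 6×56 / (6×35) = 1 − 336/210 ≈ -0.6000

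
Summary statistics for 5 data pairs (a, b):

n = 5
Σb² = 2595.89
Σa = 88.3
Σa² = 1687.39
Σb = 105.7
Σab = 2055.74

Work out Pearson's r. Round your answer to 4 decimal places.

r = (nΣab − ΣaΣb) / √[(nΣa² − (Σa)²)(nΣb² − (Σb)²)]
Numerator: 5×2055.74 − 88.3×105.7 = 945.39
Denominator: √[(8436.95 − 7796.89)(12979.45 − 11172.49)] = √[640.06 × 1806.96] = 1075.4361
r = 945.39 / 1075.4361 ≈ 0.8791

0.8791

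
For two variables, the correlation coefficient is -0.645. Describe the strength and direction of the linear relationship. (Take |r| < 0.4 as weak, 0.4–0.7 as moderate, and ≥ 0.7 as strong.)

moderate negative

r = -0.645 < 0 so the relationship is negative.
|r| = 0.645, which falls in the moderate range.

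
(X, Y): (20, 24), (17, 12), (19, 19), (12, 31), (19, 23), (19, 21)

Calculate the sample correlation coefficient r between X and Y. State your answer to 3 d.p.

-0.475

n = 6, ΣX = 106, ΣY = 130, ΣX² = 1916, ΣY² = 3012, ΣXY = 2253
nΣXY − ΣXΣY = 13518 − 13780 = -262
nΣX² − (ΣX)² = 11496 − 11236 = 260; nΣY² − (ΣY)² = 18072 − 16900 = 1172
r = -262 / √(260 × 1172) = -262 / 552.0145 ≈ -0.475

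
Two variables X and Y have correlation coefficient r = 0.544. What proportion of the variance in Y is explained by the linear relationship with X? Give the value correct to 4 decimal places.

0.2959

r² = (0.544)² = 0.2959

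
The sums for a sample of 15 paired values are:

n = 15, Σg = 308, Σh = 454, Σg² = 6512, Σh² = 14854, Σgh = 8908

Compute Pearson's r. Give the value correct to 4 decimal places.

r = (nΣgh − ΣgΣh) / √[(nΣg² − (Σg)²)(nΣh² − (Σh)²)]
Numerator: 15×8908 − 308×454 = -6212
Denominator: √[(97680 − 94864)(222810 − 206116)] = √[2816 × 16694] = 6856.4061
r = -6212 / 6856.4061 ≈ -0.9060

-0.9060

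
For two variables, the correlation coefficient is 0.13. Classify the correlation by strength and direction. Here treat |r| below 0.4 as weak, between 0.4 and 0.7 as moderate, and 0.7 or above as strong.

weak positive

r = 0.13 > 0 so the relationship is positive.
|r| = 0.13, which falls in the weak range.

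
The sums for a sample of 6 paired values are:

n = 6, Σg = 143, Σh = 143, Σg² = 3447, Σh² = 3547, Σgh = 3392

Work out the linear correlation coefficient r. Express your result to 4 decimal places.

-0.2202

r = (nΣgh − ΣgΣh) / √[(nΣg² − (Σg)²)(nΣh² − (Σh)²)]
Numerator: 6×3392 − 143×143 = -97
Denominator: √[(20682 − 20449)(21282 − 20449)] = √[233 × 833] = 440.5553
r = -97 / 440.5553 ≈ -0.2202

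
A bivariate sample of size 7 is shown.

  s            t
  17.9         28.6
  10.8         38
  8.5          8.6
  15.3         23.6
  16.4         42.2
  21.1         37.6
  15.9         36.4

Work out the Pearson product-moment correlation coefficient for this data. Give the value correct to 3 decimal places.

n = 7, Σs = 105.9, Σt = 215, Σs² = 1710.37, Σt² = 7412.44, Σst = 3420.72
nΣst − ΣsΣt = 23945.04 − 22768.5 = 1176.54
nΣs² − (Σs)² = 11972.59 − 11214.81 = 757.78; nΣt² − (Σt)² = 51887.08 − 46225 = 5662.08
r = 1176.54 / √(757.78 × 5662.08) = 1176.54 / 2071.3790 ≈ 0.568

0.568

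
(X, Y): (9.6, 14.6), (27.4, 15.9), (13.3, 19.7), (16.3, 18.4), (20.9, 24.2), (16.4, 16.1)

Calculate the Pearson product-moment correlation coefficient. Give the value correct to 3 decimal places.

n = 6, ΣX = 103.9, ΣY = 108.9, ΣX² = 1991.27, ΣY² = 2037.47, ΣXY = 1907.57
nΣXY − ΣXΣY = 11445.42 − 11314.71 = 130.71
nΣX² − (ΣX)² = 11947.62 − 10795.21 = 1152.41; nΣY² − (ΣY)² = 12224.82 − 11859.21 = 365.61
r = 130.71 / √(1152.41 × 365.61) = 130.71 / 649.1014 ≈ 0.201

0.201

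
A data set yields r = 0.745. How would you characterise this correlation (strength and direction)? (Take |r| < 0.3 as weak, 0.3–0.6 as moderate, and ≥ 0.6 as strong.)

strong positive

r = 0.745 > 0 so the relationship is positive.
|r| = 0.745, which falls in the strong range.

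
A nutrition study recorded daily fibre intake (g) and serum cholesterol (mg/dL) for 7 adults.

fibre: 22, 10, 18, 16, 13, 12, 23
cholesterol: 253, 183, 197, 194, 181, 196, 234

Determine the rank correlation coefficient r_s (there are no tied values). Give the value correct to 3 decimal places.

Rank fibre: 6, 1, 5, 4, 3, 2, 7
Rank cholesterol: 7, 2, 5, 3, 1, 4, 6
d = rank(fibre) − rank(cholesterol): -1, -1, 0, 1, 2, -2, 1; Σd² = 12
ρ = 1 − 6Σd² / [n(n²−1)] = 1 − 6×12 / (7×48) = 1 − 72/336 ≈ 0.786

0.786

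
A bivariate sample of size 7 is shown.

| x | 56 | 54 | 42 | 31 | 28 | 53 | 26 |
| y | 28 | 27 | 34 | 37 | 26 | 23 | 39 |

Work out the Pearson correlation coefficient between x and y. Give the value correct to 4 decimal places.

n = 7, Σx = 290, Σy = 214, Σx² = 13046, Σy² = 6764, Σxy = 8562
nΣxy − ΣxΣy = 59934 − 62060 = -2126
nΣx² − (Σx)² = 91322 − 84100 = 7222; nΣy² − (Σy)² = 47348 − 45796 = 1552
r = -2126 / √(7222 × 1552) = -2126 / 3347.9164 ≈ -0.6350

-0.6350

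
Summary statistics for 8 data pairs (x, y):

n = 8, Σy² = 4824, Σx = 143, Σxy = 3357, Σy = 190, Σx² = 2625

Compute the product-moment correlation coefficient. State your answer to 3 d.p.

-0.268

r = (nΣxy − ΣxΣy) / √[(nΣx² − (Σx)²)(nΣy² − (Σy)²)]
Numerator: 8×3357 − 143×190 = -314
Denominator: √[(21000 − 20449)(38592 − 36100)] = √[551 × 2492] = 1171.7901
r = -314 / 1171.7901 ≈ -0.268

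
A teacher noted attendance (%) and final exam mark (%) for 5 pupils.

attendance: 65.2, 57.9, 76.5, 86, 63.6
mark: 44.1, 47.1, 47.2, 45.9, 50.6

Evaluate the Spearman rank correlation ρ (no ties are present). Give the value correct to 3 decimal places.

-0.300

Rank attendance: 3, 1, 4, 5, 2
Rank mark: 1, 3, 4, 2, 5
d = rank(attendance) − rank(mark): 2, -2, 0, 3, -3; Σd² = 26
ρ = 1 − 6Σd² / [n(n²−1)] = 1 − 6×26 / (5×24) = 1 − 156/120 ≈ -0.300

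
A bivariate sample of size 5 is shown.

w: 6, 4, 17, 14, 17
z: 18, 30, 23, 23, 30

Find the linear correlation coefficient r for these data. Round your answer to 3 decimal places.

n = 5, Σw = 58, Σz = 124, Σw² = 826, Σz² = 3182, Σwz = 1451
nΣwz − ΣwΣz = 7255 − 7192 = 63
nΣw² − (Σw)² = 4130 − 3364 = 766; nΣz² − (Σz)² = 15910 − 15376 = 534
r = 63 / √(766 × 534) = 63 / 639.5655 ≈ 0.099

0.099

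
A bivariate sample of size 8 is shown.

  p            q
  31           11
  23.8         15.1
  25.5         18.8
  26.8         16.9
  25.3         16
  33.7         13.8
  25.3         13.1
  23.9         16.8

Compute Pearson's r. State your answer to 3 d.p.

-0.556

n = 8, Σp = 215.3, Σq = 121.5, Σp² = 5883.01, Σq² = 1888.35, Σpq = 3235.51
nΣpq − ΣpΣq = 25884.08 − 26158.95 = -274.87
nΣp² − (Σp)² = 47064.08 − 46354.09 = 709.99; nΣq² − (Σq)² = 15106.8 − 14762.25 = 344.55
r = -274.87 / √(709.99 × 344.55) = -274.87 / 494.5979 ≈ -0.556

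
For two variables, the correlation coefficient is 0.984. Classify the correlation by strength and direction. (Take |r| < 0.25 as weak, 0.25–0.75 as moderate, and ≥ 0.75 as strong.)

strong positive

r = 0.984 > 0 so the relationship is positive.
|r| = 0.984, which falls in the strong range.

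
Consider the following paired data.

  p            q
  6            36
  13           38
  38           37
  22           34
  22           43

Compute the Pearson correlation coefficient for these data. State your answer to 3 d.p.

0.077

n = 5, Σp = 101, Σq = 188, Σp² = 2617, Σq² = 7114, Σpq = 3810
nΣpq − ΣpΣq = 19050 − 18988 = 62
nΣp² − (Σp)² = 13085 − 10201 = 2884; nΣq² − (Σq)² = 35570 − 35344 = 226
r = 62 / √(2884 × 226) = 62 / 807.3314 ≈ 0.077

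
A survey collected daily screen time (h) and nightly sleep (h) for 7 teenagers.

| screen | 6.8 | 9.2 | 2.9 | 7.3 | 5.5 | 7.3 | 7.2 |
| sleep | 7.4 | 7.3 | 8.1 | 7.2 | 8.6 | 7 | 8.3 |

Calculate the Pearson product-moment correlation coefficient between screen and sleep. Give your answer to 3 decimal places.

-0.554

n = 7, Σx = 46.2, Σy = 53.9, Σx² = 327.96, Σy² = 417.35, Σxy = 351.69
nΣxy − ΣxΣy = 2461.83 − 2490.18 = -28.35
nΣx² − (Σx)² = 2295.72 − 2134.44 = 161.28; nΣy² − (Σy)² = 2921.45 − 2905.21 = 16.24
r = -28.35 / √(161.28 × 16.24) = -28.35 / 51.1780 ≈ -0.554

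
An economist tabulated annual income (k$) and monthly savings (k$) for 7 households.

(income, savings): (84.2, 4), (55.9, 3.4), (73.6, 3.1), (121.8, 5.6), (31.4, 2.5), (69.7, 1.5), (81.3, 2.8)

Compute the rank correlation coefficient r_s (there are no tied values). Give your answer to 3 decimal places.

Rank income: 6, 2, 4, 7, 1, 3, 5
Rank savings: 6, 5, 4, 7, 2, 1, 3
d = rank(income) − rank(savings): 0, -3, 0, 0, -1, 2, 2; Σd² = 18
ρ = 1 − 6Σd² / [n(n²−1)] = 1 − 6×18 / (7×48) = 1 − 108/336 ≈ 0.679

0.679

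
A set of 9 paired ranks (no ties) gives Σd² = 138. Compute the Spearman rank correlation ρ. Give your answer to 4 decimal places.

-0.1500

ρ = 1 − 6Σd² / [n(n²−1)] = 1 − 6×138 / (9×80)
  = 1 − 828/720 = 1 − 1.15000 ≈ -0.1500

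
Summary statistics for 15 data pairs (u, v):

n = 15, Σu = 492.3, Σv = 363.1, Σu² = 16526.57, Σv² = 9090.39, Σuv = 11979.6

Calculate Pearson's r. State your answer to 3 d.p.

0.188

r = (nΣuv − ΣuΣv) / √[(nΣu² − (Σu)²)(nΣv² − (Σv)²)]
Numerator: 15×11979.6 − 492.3×363.1 = 939.87
Denominator: √[(247898.55 − 242359.29)(136355.85 − 131841.61)] = √[5539.26 × 4514.24] = 5000.5549
r = 939.87 / 5000.5549 ≈ 0.188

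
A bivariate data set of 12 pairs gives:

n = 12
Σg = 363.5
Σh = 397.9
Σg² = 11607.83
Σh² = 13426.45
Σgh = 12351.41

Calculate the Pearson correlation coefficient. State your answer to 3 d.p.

r = (nΣgh − ΣgΣh) / √[(nΣg² − (Σg)²)(nΣh² − (Σh)²)]
Numerator: 12×12351.41 − 363.5×397.9 = 3580.27
Denominator: √[(139293.96 − 132132.25)(161117.4 − 158324.41)] = √[7161.71 × 2792.99] = 4472.4249
r = 3580.27 / 4472.4249 ≈ 0.801

0.801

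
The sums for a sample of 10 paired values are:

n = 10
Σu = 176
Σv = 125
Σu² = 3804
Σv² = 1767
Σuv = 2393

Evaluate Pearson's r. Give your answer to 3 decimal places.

r = (nΣuv − ΣuΣv) / √[(nΣu² − (Σu)²)(nΣv² − (Σv)²)]
Numerator: 10×2393 − 176×125 = 1930
Denominator: √[(38040 − 30976)(17670 − 15625)] = √[7064 × 2045] = 3800.7736
r = 1930 / 3800.7736 ≈ 0.508

0.508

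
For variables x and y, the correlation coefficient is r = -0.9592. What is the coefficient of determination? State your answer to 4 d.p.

0.9201

r² = (-0.9592)² = 0.9201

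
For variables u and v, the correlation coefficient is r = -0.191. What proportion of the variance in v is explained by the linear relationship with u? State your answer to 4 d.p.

0.0365

r² = (-0.191)² = 0.0365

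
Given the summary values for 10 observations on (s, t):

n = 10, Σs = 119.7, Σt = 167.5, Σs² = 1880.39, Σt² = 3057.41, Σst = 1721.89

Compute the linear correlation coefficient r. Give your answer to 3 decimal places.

r = (nΣst − ΣsΣt) / √[(nΣs² − (Σs)²)(nΣt² − (Σt)²)]
Numerator: 10×1721.89 − 119.7×167.5 = -2830.85
Denominator: √[(18803.9 − 14328.09)(30574.1 − 28056.25)] = √[4475.81 × 2517.85] = 3356.9954
r = -2830.85 / 3356.9954 ≈ -0.843

-0.843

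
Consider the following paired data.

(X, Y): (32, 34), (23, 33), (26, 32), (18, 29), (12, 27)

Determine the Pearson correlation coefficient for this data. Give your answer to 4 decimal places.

0.9442

n = 5, ΣX = 111, ΣY = 155, ΣX² = 2697, ΣY² = 4839, ΣXY = 3525
nΣXY − ΣXΣY = 17625 − 17205 = 420
nΣX² − (ΣX)² = 13485 − 12321 = 1164; nΣY² − (ΣY)² = 24195 − 24025 = 170
r = 420 / √(1164 × 170) = 420 / 444.8370 ≈ 0.9442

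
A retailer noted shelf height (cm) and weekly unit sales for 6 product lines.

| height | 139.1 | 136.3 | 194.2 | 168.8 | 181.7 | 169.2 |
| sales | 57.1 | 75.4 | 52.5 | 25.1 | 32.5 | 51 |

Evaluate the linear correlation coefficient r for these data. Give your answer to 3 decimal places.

-0.589

n = 6, Σx = 989.3, Σy = 293.6, Σx² = 165777.11, Σy² = 15989.08, Σxy = 47186.46
nΣxy − ΣxΣy = 283118.76 − 290458.48 = -7339.72
nΣx² − (Σx)² = 994662.66 − 978714.49 = 15948.17; nΣy² − (Σy)² = 95934.48 − 86200.96 = 9733.52
r = -7339.72 / √(15948.17 × 9733.52) = -7339.72 / 12459.2067 ≈ -0.589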